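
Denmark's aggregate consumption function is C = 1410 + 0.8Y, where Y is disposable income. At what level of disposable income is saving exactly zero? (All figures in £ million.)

At break-even, C = Y: 1410 + 0.8Y = Y
0.2Y = 1410, so Y = 1410/0.2 = 7050

Y = 7050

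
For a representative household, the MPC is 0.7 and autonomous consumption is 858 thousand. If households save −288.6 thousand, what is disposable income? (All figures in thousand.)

S = Y − C = -858 + 0.3Y
-858 + 0.3Y = -288.6, so 0.3Y = 569.4 and Y = 1898

Y = 1898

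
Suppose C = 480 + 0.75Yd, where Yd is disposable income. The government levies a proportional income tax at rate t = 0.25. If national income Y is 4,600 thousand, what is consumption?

Yd = (1 − 0.25)(4600) = 0.75(4600) = 3450
C = 480 + 0.75(3450) = 480 + 2587.5 = 3067.5

C = 3067.5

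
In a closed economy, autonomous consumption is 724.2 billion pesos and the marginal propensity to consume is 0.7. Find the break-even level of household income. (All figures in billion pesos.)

Y = 2414

At break-even, C = Y: 724.2 + 0.7Y = Y
0.3Y = 724.2, so Y = 724.2/0.3 = 2414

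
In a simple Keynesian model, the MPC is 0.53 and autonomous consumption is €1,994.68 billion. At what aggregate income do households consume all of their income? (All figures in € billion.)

Y = 4244

At break-even, C = Y: 1994.68 + 0.53Y = Y
0.47Y = 1994.68, so Y = 1994.68/0.47 = 4244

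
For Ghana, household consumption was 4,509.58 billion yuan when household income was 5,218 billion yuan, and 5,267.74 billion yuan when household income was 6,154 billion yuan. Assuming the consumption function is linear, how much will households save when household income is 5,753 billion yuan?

MPC = (5267.74 − 4509.58)/(6154 − 5218) = 758.16/936 = 0.81
a = 4509.58 − 0.81(5218) = 4509.58 − 4226.58 = 283
C = 283 + 0.81(5753) = 4942.93
S = 5753 − 4942.93 = 810.07

S = 810.07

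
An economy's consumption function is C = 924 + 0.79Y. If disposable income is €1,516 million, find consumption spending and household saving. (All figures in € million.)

C = 924 + 0.79(1516) = 924 + 1197.64 = 2121.64
S = Y − C = 1516 − 2121.64 = -605.64

C = 2121.64; S = -605.64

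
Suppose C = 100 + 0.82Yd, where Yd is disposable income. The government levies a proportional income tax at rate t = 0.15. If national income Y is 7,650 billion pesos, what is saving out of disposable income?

S = 1070.45

Yd = (1 − 0.15)(7650) = 0.85(7650) = 6502.5
C = 100 + 0.82(6502.5) = 100 + 5332.05 = 5432.05
S = Yd − C = 6502.5 − 5432.05 = 1070.45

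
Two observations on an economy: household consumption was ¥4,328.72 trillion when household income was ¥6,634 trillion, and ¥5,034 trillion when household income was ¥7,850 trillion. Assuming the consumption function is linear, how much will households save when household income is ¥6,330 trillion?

S = 2177.6

MPC = (5034 − 4328.72)/(7850 − 6634) = 705.28/1216 = 0.58
a = 4328.72 − 0.58(6634) = 4328.72 − 3847.72 = 481
C = 481 + 0.58(6330) = 4152.4
S = 6330 − 4152.4 = 2177.6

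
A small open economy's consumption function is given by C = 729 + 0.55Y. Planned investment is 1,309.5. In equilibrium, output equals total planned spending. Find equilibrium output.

Y = 4530

Y = C + I = 729 + 0.55Y + 1309.5
Y − 0.55Y = 2038.5
0.45Y = 2038.5, so Y = 2038.5/0.45 = 4530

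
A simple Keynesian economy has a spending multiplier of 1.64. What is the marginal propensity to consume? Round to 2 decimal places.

MPC = 0.39

k = 1/(1 − MPC), so 1 − MPC = 1/k = 1/1.64 = 0.6098
MPC = 1 − 0.6098 = 0.39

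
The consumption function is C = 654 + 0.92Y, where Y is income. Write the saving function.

S = -654 + 0.08Y

S = Y − C = Y − (654 + 0.92Y) = -654 + (1 − 0.92)Y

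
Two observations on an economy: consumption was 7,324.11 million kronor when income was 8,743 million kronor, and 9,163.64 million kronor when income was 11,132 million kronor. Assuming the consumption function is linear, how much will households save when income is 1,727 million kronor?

S = -194.79

MPC = (9163.64 − 7324.11)/(11132 − 8743) = 1839.53/2389 = 0.77
a = 7324.11 − 0.77(8743) = 7324.11 − 6732.11 = 592
C = 592 + 0.77(1727) = 1921.79
S = 1727 − 1921.79 = -194.79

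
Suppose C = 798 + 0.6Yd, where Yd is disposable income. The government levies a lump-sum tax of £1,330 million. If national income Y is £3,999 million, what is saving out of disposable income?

Yd = Y − T = 3999 − 1330 = 2669
C = 798 + 0.6(2669) = 798 + 1601.4 = 2399.4
S = Yd − C = 2669 − 2399.4 = 269.6

S = 269.6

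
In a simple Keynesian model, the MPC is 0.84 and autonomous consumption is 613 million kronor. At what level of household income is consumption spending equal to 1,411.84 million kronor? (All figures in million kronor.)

Y = 951

613 + 0.84Y = 1411.84
0.84Y = 798.84, so Y = 798.84/0.84 = 951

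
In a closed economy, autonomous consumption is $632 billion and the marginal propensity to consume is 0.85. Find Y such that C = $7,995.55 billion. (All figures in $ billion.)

Y = 8663

632 + 0.85Y = 7995.55
0.85Y = 7363.55, so Y = 7363.55/0.85 = 8663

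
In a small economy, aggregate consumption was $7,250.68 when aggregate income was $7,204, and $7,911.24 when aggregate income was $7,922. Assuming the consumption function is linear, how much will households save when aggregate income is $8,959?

MPC = (7911.24 − 7250.68)/(7922 − 7204) = 660.56/718 = 0.92
a = 7250.68 − 0.92(7204) = 7250.68 − 6627.68 = 623
C = 623 + 0.92(8959) = 8865.28
S = 8959 − 8865.28 = 93.72

S = 93.72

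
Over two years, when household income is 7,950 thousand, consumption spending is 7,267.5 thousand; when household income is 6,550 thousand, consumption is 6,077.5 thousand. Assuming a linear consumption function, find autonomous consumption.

a = 510

MPC = ΔC/ΔY = (7267.5 − 6077.5)/(7950 − 6550) = 1190/1400 = 0.85
a = C − MPC·Y = 6077.5 − 0.85(6550) = 6077.5 − 5567.5 = 510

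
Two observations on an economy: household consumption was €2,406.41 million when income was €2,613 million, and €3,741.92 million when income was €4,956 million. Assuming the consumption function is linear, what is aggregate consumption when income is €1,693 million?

MPC = (3741.92 − 2406.41)/(4956 − 2613) = 1335.51/2343 = 0.57
a = 2406.41 − 0.57(2613) = 2406.41 − 1489.41 = 917
C = 917 + 0.57(1693) = 917 + 965.01 = 1882.01

C = 1882.01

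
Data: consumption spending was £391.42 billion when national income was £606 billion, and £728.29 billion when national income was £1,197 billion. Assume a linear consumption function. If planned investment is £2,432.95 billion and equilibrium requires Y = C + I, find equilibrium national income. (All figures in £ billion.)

Y = 5765

MPC = (728.29 − 391.42)/(1197 − 606) = 336.87/591 = 0.57
a = 391.42 − 0.57(606) = 46
Equilibrium: Y = 46 + 0.57Y + 2432.95
0.43Y = 2478.95, so Y = 2478.95/0.43 = 5765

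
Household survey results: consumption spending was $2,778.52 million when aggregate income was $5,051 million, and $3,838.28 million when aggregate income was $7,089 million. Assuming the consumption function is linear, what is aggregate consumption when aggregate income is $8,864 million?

C = 4761.28

MPC = (3838.28 − 2778.52)/(7089 − 5051) = 1059.76/2038 = 0.52
a = 2778.52 − 0.52(5051) = 2778.52 − 2626.52 = 152
C = 152 + 0.52(8864) = 152 + 4609.28 = 4761.28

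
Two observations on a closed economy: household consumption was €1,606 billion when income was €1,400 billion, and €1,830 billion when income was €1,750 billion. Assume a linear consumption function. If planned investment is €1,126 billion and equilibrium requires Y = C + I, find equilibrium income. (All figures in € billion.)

MPC = (1830 − 1606)/(1750 − 1400) = 224/350 = 0.64
a = 1606 − 0.64(1400) = 710
Equilibrium: Y = 710 + 0.64Y + 1126
0.36Y = 1836, so Y = 1836/0.36 = 5100

Y = 5100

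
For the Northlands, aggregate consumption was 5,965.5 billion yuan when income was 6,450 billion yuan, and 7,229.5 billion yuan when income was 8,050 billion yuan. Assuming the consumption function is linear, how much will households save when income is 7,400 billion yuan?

MPC = (7229.5 − 5965.5)/(8050 − 6450) = 1264/1600 = 0.79
a = 5965.5 − 0.79(6450) = 5965.5 − 5095.5 = 870
C = 870 + 0.79(7400) = 6716
S = 7400 − 6716 = 684

S = 684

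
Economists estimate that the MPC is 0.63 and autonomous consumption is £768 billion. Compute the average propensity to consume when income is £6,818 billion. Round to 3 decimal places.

APC = 0.743

C = 768 + 0.63(6818) = 5063.34
APC = C/Y = 5063.34/6818 = 0.743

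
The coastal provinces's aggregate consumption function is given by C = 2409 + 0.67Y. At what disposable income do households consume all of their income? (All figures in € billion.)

Y = 7300

At break-even, C = Y: 2409 + 0.67Y = Y
0.33Y = 2409, so Y = 2409/0.33 = 7300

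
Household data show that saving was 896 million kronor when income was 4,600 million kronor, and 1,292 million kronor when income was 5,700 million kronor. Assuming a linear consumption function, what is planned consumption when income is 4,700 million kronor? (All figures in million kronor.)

MPS = ΔS/ΔY = (1292 − 896)/(5700 − 4600) = 396/1100 = 0.36
MPC = 1 − MPS = 0.64
Autonomous saving = 896 − 0.36(4600) = -760, so a = 760
C = 760 + 0.64(4700) = 760 + 3008 = 3768

C = 3768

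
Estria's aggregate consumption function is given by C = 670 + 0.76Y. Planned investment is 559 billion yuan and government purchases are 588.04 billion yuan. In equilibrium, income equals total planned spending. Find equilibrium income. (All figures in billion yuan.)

Y = 7571

Y = C + I + G = 670 + 0.76Y + 559 + 588.04
Y − 0.76Y = 1817.04
0.24Y = 1817.04, so Y = 1817.04/0.24 = 7571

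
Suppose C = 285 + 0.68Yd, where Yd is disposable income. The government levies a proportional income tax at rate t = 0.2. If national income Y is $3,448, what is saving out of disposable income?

Yd = (1 − 0.2)(3448) = 0.8(3448) = 2758.4
C = 285 + 0.68(2758.4) = 285 + 1875.712 = 2160.712
S = Yd − C = 2758.4 − 2160.712 = 597.688

S = 597.688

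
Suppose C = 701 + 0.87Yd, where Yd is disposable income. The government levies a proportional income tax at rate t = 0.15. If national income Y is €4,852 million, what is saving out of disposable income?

Yd = (1 − 0.15)(4852) = 0.85(4852) = 4124.2
C = 701 + 0.87(4124.2) = 701 + 3588.054 = 4289.054
S = Yd − C = 4124.2 − 4289.054 = -164.854

S = -164.854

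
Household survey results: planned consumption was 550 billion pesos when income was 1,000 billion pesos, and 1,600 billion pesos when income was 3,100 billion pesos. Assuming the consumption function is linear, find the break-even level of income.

MPC = (1600 − 550)/(3100 − 1000) = 1050/2100 = 0.5
a = 550 − 0.5(1000) = 550 − 500 = 50
Break-even: Y = a/(1−MPC) = 50/0.5 = 100

Y = 100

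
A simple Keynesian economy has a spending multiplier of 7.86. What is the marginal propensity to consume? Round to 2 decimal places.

k = 1/(1 − MPC), so 1 − MPC = 1/k = 1/7.86 = 0.1272
MPC = 1 − 0.1272 = 0.87

MPC = 0.87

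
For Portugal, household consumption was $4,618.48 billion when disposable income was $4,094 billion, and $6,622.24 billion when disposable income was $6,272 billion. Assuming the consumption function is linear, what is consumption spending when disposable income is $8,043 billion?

C = 8251.56

MPC = (6622.24 − 4618.48)/(6272 − 4094) = 2003.76/2178 = 0.92
a = 4618.48 − 0.92(4094) = 4618.48 − 3766.48 = 852
C = 852 + 0.92(8043) = 852 + 7399.56 = 8251.56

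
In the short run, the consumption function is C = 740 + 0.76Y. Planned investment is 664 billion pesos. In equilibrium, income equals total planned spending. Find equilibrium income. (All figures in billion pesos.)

Y = 5850

Y = C + I = 740 + 0.76Y + 664
Y − 0.76Y = 1404
0.24Y = 1404, so Y = 1404/0.24 = 5850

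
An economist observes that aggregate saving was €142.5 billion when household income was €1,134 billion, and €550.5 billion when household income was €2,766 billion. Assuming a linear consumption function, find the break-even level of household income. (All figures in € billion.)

Y = 564

MPS = ΔS/ΔY = (550.5 − 142.5)/(2766 − 1134) = 408/1632 = 0.25
MPC = 1 − MPS = 0.75
From S(1134) = 142.5: −a + 0.25(1134) = 142.5, so a = 283.5 − 142.5 = 141
Break-even (S = 0): Y = a/MPS = 141/0.25 = 564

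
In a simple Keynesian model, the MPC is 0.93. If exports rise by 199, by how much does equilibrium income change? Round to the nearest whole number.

ΔY ≈ 2843

The multiplier is 1/(1 − MPC) = 1/0.07.
ΔY = 199/0.07 = 2842.86 ≈ 2843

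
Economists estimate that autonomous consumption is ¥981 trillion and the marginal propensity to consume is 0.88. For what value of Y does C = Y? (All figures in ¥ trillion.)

At break-even, C = Y: 981 + 0.88Y = Y
0.12Y = 981, so Y = 981/0.12 = 8175

Y = 8175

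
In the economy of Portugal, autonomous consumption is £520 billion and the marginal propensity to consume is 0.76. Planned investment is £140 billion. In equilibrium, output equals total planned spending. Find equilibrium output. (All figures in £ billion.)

Y = 2750

Y = C + I = 520 + 0.76Y + 140
Y − 0.76Y = 660
0.24Y = 660, so Y = 660/0.24 = 2750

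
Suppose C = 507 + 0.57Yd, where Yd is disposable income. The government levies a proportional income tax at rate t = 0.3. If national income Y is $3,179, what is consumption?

C = 1775.421

Yd = (1 − 0.3)(3179) = 0.7(3179) = 2225.3
C = 507 + 0.57(2225.3) = 507 + 1268.421 = 1775.421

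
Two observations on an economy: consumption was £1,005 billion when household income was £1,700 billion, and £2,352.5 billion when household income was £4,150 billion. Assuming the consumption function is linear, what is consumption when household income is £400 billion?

C = 290

MPC = (2352.5 − 1005)/(4150 − 1700) = 1347.5/2450 = 0.55
a = 1005 − 0.55(1700) = 1005 − 935 = 70
C = 70 + 0.55(400) = 70 + 220 = 290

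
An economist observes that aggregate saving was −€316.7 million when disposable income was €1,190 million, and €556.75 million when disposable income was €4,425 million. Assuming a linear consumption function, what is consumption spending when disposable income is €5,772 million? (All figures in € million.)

C = 4851.56

MPS = ΔS/ΔY = (556.75 − (-316.7))/(4425 − 1190) = 873.45/3235 = 0.27
MPC = 1 − MPS = 0.73
Autonomous saving = -316.7 − 0.27(1190) = -638, so a = 638
C = 638 + 0.73(5772) = 638 + 4213.56 = 4851.56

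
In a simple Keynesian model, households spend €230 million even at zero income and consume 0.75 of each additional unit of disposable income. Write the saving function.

S = -230 + 0.25Y

S = Y − C = Y − (230 + 0.75Y) = -230 + (1 − 0.75)Y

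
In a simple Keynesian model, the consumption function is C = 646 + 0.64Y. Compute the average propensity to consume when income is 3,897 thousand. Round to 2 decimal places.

C = 646 + 0.64(3897) = 3140.08
APC = C/Y = 3140.08/3897 = 0.81

APC = 0.81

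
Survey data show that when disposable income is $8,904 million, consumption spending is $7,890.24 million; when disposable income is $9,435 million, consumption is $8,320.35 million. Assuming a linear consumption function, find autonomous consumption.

a = 678

MPC = ΔC/ΔY = (8320.35 − 7890.24)/(9435 − 8904) = 430.11/531 = 0.81
a = C − MPC·Y = 7890.24 − 0.81(8904) = 7890.24 − 7212.24 = 678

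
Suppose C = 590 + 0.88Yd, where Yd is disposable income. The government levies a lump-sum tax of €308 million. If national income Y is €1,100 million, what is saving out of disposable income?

Yd = Y − T = 1100 − 308 = 792
C = 590 + 0.88(792) = 590 + 696.96 = 1286.96
S = Yd − C = 792 − 1286.96 = -494.96

S = -494.96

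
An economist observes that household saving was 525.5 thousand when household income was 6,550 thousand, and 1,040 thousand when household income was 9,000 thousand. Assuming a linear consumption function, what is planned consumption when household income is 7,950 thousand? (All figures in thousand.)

MPS = ΔS/ΔY = (1040 − 525.5)/(9000 − 6550) = 514.5/2450 = 0.21
MPC = 1 − MPS = 0.79
Autonomous saving = 525.5 − 0.21(6550) = -850, so a = 850
C = 850 + 0.79(7950) = 850 + 6280.5 = 7130.5

C = 7130.5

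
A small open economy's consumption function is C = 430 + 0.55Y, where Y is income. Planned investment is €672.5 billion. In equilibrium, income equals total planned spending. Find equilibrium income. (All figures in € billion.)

Y = 2450

Y = C + I = 430 + 0.55Y + 672.5
Y − 0.55Y = 1102.5
0.45Y = 1102.5, so Y = 1102.5/0.45 = 2450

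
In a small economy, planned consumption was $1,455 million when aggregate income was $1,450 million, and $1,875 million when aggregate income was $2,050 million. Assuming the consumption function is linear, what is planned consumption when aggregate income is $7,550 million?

C = 5725

MPC = (1875 − 1455)/(2050 − 1450) = 420/600 = 0.7
a = 1455 − 0.7(1450) = 1455 − 1015 = 440
C = 440 + 0.7(7550) = 440 + 5285 = 5725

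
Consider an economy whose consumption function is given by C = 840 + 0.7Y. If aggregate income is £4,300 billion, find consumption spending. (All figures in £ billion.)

C = 840 + 0.7(4300) = 840 + 3010 = 3850

C = 3850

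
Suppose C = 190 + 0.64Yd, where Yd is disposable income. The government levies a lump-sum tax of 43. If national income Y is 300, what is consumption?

Yd = Y − T = 300 − 43 = 257
C = 190 + 0.64(257) = 190 + 164.48 = 354.48

C = 354.48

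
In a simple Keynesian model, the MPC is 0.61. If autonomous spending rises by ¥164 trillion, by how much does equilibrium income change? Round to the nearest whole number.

The multiplier is 1/(1 − MPC) = 1/0.39.
ΔY = 164/0.39 = 420.51 ≈ 421

ΔY ≈ 421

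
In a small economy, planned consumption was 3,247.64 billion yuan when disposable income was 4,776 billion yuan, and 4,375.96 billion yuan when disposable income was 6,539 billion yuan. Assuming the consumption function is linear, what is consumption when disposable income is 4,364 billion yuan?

C = 2983.96

MPC = (4375.96 − 3247.64)/(6539 − 4776) = 1128.32/1763 = 0.64
a = 3247.64 − 0.64(4776) = 3247.64 − 3056.64 = 191
C = 191 + 0.64(4364) = 191 + 2792.96 = 2983.96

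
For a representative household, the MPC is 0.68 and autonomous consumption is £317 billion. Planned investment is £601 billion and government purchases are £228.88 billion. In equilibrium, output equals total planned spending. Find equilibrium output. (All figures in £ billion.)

Y = C + I + G = 317 + 0.68Y + 601 + 228.88
Y − 0.68Y = 1146.88
0.32Y = 1146.88, so Y = 1146.88/0.32 = 3584

Y = 3584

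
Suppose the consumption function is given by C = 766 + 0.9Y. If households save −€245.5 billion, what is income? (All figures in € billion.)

S = Y − C = -766 + 0.1Y
-766 + 0.1Y = -245.5, so 0.1Y = 520.5 and Y = 5205

Y = 5205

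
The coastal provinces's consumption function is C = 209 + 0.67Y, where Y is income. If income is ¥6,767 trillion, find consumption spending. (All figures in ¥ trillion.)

C = 209 + 0.67(6767) = 209 + 4533.89 = 4742.89

C = 4742.89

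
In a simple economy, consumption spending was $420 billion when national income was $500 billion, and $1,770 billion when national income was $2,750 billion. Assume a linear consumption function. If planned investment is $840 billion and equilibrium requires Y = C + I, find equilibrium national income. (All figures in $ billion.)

Y = 2400

MPC = (1770 − 420)/(2750 − 500) = 1350/2250 = 0.6
a = 420 − 0.6(500) = 120
Equilibrium: Y = 120 + 0.6Y + 840
0.4Y = 960, so Y = 960/0.4 = 2400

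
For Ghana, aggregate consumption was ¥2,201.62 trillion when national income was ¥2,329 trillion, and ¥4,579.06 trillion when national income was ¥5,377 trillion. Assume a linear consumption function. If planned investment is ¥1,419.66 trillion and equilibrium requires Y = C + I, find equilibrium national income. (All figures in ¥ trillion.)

Y = 8203

MPC = (4579.06 − 2201.62)/(5377 − 2329) = 2377.44/3048 = 0.78
a = 2201.62 − 0.78(2329) = 385
Equilibrium: Y = 385 + 0.78Y + 1419.66
0.22Y = 1804.66, so Y = 1804.66/0.22 = 8203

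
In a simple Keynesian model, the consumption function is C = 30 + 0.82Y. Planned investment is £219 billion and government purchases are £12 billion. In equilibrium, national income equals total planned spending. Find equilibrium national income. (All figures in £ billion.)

Y = 1450

Y = C + I + G = 30 + 0.82Y + 219 + 12
Y − 0.82Y = 261
0.18Y = 261, so Y = 261/0.18 = 1450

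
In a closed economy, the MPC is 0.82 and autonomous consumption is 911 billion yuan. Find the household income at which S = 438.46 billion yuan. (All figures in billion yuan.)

Y = 7497

S = Y − C = -911 + 0.18Y
-911 + 0.18Y = 438.46, so 0.18Y = 1349.46 and Y = 7497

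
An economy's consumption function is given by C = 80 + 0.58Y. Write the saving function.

S = -80 + 0.42Y

S = Y − C = Y − (80 + 0.58Y) = -80 + (1 − 0.58)Y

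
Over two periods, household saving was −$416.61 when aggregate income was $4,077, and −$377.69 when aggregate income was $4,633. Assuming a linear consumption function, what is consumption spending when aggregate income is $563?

MPS = ΔS/ΔY = (-377.69 − (-416.61))/(4633 − 4077) = 38.92/556 = 0.07
MPC = 1 − MPS = 0.93
Autonomous saving = -416.61 − 0.07(4077) = -702, so a = 702
C = 702 + 0.93(563) = 702 + 523.59 = 1225.59

C = 1225.59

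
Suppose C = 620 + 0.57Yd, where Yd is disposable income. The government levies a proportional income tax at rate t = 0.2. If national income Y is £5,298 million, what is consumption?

C = 3035.888

Yd = (1 − 0.2)(5298) = 0.8(5298) = 4238.4
C = 620 + 0.57(4238.4) = 620 + 2415.888 = 3035.888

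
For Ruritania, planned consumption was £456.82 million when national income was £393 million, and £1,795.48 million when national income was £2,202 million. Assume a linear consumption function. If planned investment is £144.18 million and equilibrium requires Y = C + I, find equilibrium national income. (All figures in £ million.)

MPC = (1795.48 − 456.82)/(2202 − 393) = 1338.66/1809 = 0.74
a = 456.82 − 0.74(393) = 166
Equilibrium: Y = 166 + 0.74Y + 144.18
0.26Y = 310.18, so Y = 310.18/0.26 = 1193

Y = 1193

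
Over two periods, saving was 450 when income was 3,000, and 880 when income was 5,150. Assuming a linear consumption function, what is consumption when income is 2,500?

C = 2150

MPS = ΔS/ΔY = (880 − 450)/(5150 − 3000) = 430/2150 = 0.2
MPC = 1 − MPS = 0.8
Autonomous saving = 450 − 0.2(3000) = -150, so a = 150
C = 150 + 0.8(2500) = 150 + 2000 = 2150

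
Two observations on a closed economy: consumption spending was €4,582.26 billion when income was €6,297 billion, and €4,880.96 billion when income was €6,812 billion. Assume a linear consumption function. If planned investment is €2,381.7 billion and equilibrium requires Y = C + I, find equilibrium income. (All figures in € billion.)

Y = 7885

MPC = (4880.96 − 4582.26)/(6812 − 6297) = 298.7/515 = 0.58
a = 4582.26 − 0.58(6297) = 930
Equilibrium: Y = 930 + 0.58Y + 2381.7
0.42Y = 3311.7, so Y = 3311.7/0.42 = 7885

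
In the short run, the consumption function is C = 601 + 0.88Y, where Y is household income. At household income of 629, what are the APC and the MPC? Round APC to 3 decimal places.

APC = 1.835; MPC = 0.88

MPC = 0.88 (the slope of the consumption function)
C = 601 + 0.88(629) = 1154.52, so APC = 1154.52/629 = 1.835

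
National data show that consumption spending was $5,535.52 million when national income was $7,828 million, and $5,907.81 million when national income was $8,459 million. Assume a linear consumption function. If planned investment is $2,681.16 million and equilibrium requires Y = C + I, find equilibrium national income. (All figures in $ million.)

MPC = (5907.81 − 5535.52)/(8459 − 7828) = 372.29/631 = 0.59
a = 5535.52 − 0.59(7828) = 917
Equilibrium: Y = 917 + 0.59Y + 2681.16
0.41Y = 3598.16, so Y = 3598.16/0.41 = 8776

Y = 8776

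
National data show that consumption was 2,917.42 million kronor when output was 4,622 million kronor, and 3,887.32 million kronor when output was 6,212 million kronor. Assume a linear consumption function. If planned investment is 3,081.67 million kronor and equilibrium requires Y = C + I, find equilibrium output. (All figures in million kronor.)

MPC = (3887.32 − 2917.42)/(6212 − 4622) = 969.9/1590 = 0.61
a = 2917.42 − 0.61(4622) = 98
Equilibrium: Y = 98 + 0.61Y + 3081.67
0.39Y = 3179.67, so Y = 3179.67/0.39 = 8153

Y = 8153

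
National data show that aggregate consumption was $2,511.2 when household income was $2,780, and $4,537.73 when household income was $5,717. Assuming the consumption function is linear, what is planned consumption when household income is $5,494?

MPC = (4537.73 − 2511.2)/(5717 − 2780) = 2026.53/2937 = 0.69
a = 2511.2 − 0.69(2780) = 2511.2 − 1918.2 = 593
C = 593 + 0.69(5494) = 593 + 3790.86 = 4383.86

C = 4383.86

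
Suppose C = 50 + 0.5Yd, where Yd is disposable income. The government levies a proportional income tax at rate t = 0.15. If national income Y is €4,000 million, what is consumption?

Yd = (1 − 0.15)(4000) = 0.85(4000) = 3400
C = 50 + 0.5(3400) = 50 + 1700 = 1750

C = 1750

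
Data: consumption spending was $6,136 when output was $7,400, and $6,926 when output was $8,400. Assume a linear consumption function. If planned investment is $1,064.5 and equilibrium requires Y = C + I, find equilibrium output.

MPC = (6926 − 6136)/(8400 − 7400) = 790/1000 = 0.79
a = 6136 − 0.79(7400) = 290
Equilibrium: Y = 290 + 0.79Y + 1064.5
0.21Y = 1354.5, so Y = 1354.5/0.21 = 6450

Y = 6450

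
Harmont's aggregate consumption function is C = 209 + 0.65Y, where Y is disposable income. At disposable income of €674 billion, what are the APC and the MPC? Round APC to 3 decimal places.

MPC = 0.65 (the slope of the consumption function)
C = 209 + 0.65(674) = 647.1, so APC = 647.1/674 = 0.960

APC = 0.960; MPC = 0.65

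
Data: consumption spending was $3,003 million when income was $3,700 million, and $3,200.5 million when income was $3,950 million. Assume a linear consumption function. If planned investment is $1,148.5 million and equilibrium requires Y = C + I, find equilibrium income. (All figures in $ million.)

MPC = (3200.5 − 3003)/(3950 − 3700) = 197.5/250 = 0.79
a = 3003 − 0.79(3700) = 80
Equilibrium: Y = 80 + 0.79Y + 1148.5
0.21Y = 1228.5, so Y = 1228.5/0.21 = 5850

Y = 5850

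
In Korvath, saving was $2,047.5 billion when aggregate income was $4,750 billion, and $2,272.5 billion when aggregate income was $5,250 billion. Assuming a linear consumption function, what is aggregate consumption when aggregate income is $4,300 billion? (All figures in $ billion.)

C = 2455

MPS = ΔS/ΔY = (2272.5 − 2047.5)/(5250 − 4750) = 225/500 = 0.45
MPC = 1 − MPS = 0.55
Autonomous saving = 2047.5 − 0.45(4750) = -90, so a = 90
C = 90 + 0.55(4300) = 90 + 2365 = 2455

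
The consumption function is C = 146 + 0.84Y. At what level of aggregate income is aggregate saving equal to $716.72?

S = Y − C = -146 + 0.16Y
-146 + 0.16Y = 716.72, so 0.16Y = 862.72 and Y = 5392

Y = 5392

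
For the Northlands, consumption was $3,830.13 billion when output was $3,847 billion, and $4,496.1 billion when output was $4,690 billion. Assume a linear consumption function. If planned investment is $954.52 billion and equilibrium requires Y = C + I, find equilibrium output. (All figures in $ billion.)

Y = 8312

MPC = (4496.1 − 3830.13)/(4690 − 3847) = 665.97/843 = 0.79
a = 3830.13 − 0.79(3847) = 791
Equilibrium: Y = 791 + 0.79Y + 954.52
0.21Y = 1745.52, so Y = 1745.52/0.21 = 8312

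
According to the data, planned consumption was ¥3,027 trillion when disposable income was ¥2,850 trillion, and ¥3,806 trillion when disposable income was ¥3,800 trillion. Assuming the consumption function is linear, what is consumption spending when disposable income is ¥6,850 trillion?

MPC = (3806 − 3027)/(3800 − 2850) = 779/950 = 0.82
a = 3027 − 0.82(2850) = 3027 − 2337 = 690
C = 690 + 0.82(6850) = 690 + 5617 = 6307

C = 6307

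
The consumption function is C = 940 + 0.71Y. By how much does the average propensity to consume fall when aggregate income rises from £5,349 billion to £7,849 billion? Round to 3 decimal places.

ΔAPC = 0.056

At Y = 5349: C = 940 + 0.71(5349) = 4737.79, APC = 4737.79/5349 = 0.8857
At Y = 7849: C = 6512.79, APC = 6512.79/7849 = 0.8298
Fall in APC = 0.8857 − 0.8298 = 0.0559 ≈ 0.056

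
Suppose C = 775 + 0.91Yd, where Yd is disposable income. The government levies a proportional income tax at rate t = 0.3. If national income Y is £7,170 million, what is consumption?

C = 5342.29

Yd = (1 − 0.3)(7170) = 0.7(7170) = 5019
C = 775 + 0.91(5019) = 775 + 4567.29 = 5342.29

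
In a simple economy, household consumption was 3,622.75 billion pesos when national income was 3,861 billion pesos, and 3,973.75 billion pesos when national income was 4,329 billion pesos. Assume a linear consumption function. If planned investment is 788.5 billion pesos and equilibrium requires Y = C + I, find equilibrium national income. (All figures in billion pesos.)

MPC = (3973.75 − 3622.75)/(4329 − 3861) = 351/468 = 0.75
a = 3622.75 − 0.75(3861) = 727
Equilibrium: Y = 727 + 0.75Y + 788.5
0.25Y = 1515.5, so Y = 1515.5/0.25 = 6062

Y = 6062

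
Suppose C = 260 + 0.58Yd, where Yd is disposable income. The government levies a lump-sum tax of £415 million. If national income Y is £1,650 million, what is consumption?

C = 976.3

Yd = Y − T = 1650 − 415 = 1235
C = 260 + 0.58(1235) = 260 + 716.3 = 976.3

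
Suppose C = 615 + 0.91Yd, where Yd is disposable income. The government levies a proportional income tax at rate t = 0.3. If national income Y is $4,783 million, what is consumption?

Yd = (1 − 0.3)(4783) = 0.7(4783) = 3348.1
C = 615 + 0.91(3348.1) = 615 + 3046.771 = 3661.771

C = 3661.771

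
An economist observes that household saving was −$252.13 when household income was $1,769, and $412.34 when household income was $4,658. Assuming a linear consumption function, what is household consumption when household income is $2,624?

C = 2679.48

MPS = ΔS/ΔY = (412.34 − (-252.13))/(4658 − 1769) = 664.47/2889 = 0.23
MPC = 1 − MPS = 0.77
Autonomous saving = -252.13 − 0.23(1769) = -659, so a = 659
C = 659 + 0.77(2624) = 659 + 2020.48 = 2679.48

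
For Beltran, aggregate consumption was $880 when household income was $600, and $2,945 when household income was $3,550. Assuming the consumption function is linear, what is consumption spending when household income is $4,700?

MPC = (2945 − 880)/(3550 − 600) = 2065/2950 = 0.7
a = 880 − 0.7(600) = 880 − 420 = 460
C = 460 + 0.7(4700) = 460 + 3290 = 3750

C = 3750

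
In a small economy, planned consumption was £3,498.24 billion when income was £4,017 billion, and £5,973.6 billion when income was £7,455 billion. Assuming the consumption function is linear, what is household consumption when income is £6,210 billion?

C = 5077.2

MPC = (5973.6 − 3498.24)/(7455 − 4017) = 2475.36/3438 = 0.72
a = 3498.24 − 0.72(4017) = 3498.24 − 2892.24 = 606
C = 606 + 0.72(6210) = 606 + 4471.2 = 5077.2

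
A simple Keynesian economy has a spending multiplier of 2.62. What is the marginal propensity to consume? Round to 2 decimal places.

k = 1/(1 − MPC), so 1 − MPC = 1/k = 1/2.62 = 0.3817
MPC = 1 − 0.3817 = 0.62

MPC = 0.62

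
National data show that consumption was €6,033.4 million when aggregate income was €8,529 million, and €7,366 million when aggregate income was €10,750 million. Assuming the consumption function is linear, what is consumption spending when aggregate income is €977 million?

MPC = (7366 − 6033.4)/(10750 − 8529) = 1332.6/2221 = 0.6
a = 6033.4 − 0.6(8529) = 6033.4 − 5117.4 = 916
C = 916 + 0.6(977) = 916 + 586.2 = 1502.2

C = 1502.2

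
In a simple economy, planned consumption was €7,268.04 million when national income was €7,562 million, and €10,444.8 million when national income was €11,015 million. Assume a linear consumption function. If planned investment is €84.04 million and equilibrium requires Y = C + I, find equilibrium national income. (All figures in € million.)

MPC = (10444.8 − 7268.04)/(11015 − 7562) = 3176.76/3453 = 0.92
a = 7268.04 − 0.92(7562) = 311
Equilibrium: Y = 311 + 0.92Y + 84.04
0.08Y = 395.04, so Y = 395.04/0.08 = 4938

Y = 4938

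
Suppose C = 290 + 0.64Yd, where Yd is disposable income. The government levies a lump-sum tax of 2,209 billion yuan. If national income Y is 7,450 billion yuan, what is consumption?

Yd = Y − T = 7450 − 2209 = 5241
C = 290 + 0.64(5241) = 290 + 3354.24 = 3644.24

C = 3644.24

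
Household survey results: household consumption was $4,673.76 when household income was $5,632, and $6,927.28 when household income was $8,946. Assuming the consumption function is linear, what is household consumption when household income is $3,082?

MPC = (6927.28 − 4673.76)/(8946 − 5632) = 2253.52/3314 = 0.68
a = 4673.76 − 0.68(5632) = 4673.76 − 3829.76 = 844
C = 844 + 0.68(3082) = 844 + 2095.76 = 2939.76

C = 2939.76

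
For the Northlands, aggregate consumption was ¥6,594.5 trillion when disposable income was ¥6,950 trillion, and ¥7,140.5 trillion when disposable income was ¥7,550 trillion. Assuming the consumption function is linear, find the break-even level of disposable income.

Y = 3000

MPC = (7140.5 − 6594.5)/(7550 − 6950) = 546/600 = 0.91
a = 6594.5 − 0.91(6950) = 6594.5 − 6324.5 = 270
Break-even: Y = a/(1−MPC) = 270/0.09 = 3000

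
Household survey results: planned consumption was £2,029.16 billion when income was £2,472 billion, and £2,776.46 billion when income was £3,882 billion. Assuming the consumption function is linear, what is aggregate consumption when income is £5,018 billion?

C = 3378.54

MPC = (2776.46 − 2029.16)/(3882 − 2472) = 747.3/1410 = 0.53
a = 2029.16 − 0.53(2472) = 2029.16 − 1310.16 = 719
C = 719 + 0.53(5018) = 719 + 2659.54 = 3378.54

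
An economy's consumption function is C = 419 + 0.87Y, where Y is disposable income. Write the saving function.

S = Y − C = Y − (419 + 0.87Y) = -419 + (1 − 0.87)Y

S = -419 + 0.13Y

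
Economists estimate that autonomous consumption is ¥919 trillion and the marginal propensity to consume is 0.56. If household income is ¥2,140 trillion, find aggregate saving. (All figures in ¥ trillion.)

C = 919 + 0.56(2140) = 919 + 1198.4 = 2117.4
S = Y − C = 2140 − 2117.4 = 22.6

S = 22.6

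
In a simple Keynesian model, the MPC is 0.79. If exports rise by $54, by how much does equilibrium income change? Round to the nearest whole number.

The multiplier is 1/(1 − MPC) = 1/0.21.
ΔY = 54/0.21 = 257.14 ≈ 257

ΔY ≈ 257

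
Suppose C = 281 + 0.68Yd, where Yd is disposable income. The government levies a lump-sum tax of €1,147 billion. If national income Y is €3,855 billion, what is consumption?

Yd = Y − T = 3855 − 1147 = 2708
C = 281 + 0.68(2708) = 281 + 1841.44 = 2122.44

C = 2122.44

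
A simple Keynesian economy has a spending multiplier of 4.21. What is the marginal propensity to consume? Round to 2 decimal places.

k = 1/(1 − MPC), so 1 − MPC = 1/k = 1/4.21 = 0.2375
MPC = 1 − 0.2375 = 0.76

MPC = 0.76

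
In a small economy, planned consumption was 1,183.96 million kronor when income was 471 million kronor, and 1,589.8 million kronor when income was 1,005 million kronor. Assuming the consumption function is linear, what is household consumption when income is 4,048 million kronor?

C = 3902.48

MPC = (1589.8 − 1183.96)/(1005 − 471) = 405.84/534 = 0.76
a = 1183.96 − 0.76(471) = 1183.96 − 357.96 = 826
C = 826 + 0.76(4048) = 826 + 3076.48 = 3902.48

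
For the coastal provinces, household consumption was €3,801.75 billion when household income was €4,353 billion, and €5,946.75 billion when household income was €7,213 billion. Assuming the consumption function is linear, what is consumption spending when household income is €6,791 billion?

MPC = (5946.75 − 3801.75)/(7213 − 4353) = 2145/2860 = 0.75
a = 3801.75 − 0.75(4353) = 3801.75 − 3264.75 = 537
C = 537 + 0.75(6791) = 537 + 5093.25 = 5630.25

C = 5630.25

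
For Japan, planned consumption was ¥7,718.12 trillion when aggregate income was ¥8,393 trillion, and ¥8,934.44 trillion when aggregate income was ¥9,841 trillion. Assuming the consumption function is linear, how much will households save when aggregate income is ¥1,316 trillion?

MPC = (8934.44 − 7718.12)/(9841 − 8393) = 1216.32/1448 = 0.84
a = 7718.12 − 0.84(8393) = 7718.12 − 7050.12 = 668
C = 668 + 0.84(1316) = 1773.44
S = 1316 − 1773.44 = -457.44

S = -457.44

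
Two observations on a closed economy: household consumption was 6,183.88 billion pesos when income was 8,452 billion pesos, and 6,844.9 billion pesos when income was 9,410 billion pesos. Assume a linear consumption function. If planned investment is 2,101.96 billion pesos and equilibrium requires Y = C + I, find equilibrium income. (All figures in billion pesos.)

Y = 7916

MPC = (6844.9 − 6183.88)/(9410 − 8452) = 661.02/958 = 0.69
a = 6183.88 − 0.69(8452) = 352
Equilibrium: Y = 352 + 0.69Y + 2101.96
0.31Y = 2453.96, so Y = 2453.96/0.31 = 7916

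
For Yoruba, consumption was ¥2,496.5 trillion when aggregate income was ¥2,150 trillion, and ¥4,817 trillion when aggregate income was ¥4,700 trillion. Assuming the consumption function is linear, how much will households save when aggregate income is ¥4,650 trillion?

S = -121.5

MPC = (4817 − 2496.5)/(4700 − 2150) = 2320.5/2550 = 0.91
a = 2496.5 − 0.91(2150) = 2496.5 − 1956.5 = 540
C = 540 + 0.91(4650) = 4771.5
S = 4650 − 4771.5 = -121.5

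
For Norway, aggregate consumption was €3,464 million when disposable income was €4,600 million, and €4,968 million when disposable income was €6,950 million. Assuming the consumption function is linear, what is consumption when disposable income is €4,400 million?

MPC = (4968 − 3464)/(6950 − 4600) = 1504/2350 = 0.64
a = 3464 − 0.64(4600) = 3464 − 2944 = 520
C = 520 + 0.64(4400) = 520 + 2816 = 3336

C = 3336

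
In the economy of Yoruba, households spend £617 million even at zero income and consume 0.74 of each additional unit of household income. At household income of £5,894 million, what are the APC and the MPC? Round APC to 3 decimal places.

MPC = 0.74 (the slope of the consumption function)
C = 617 + 0.74(5894) = 4978.56, so APC = 4978.56/5894 = 0.845

APC = 0.845; MPC = 0.74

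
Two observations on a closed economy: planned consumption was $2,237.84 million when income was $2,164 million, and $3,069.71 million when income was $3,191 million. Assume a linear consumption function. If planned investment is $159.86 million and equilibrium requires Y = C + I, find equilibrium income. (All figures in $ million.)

MPC = (3069.71 − 2237.84)/(3191 − 2164) = 831.87/1027 = 0.81
a = 2237.84 − 0.81(2164) = 485
Equilibrium: Y = 485 + 0.81Y + 159.86
0.19Y = 644.86, so Y = 644.86/0.19 = 3394

Y = 3394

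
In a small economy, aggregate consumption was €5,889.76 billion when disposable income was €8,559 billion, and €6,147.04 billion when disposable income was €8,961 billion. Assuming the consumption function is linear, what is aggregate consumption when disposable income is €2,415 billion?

MPC = (6147.04 − 5889.76)/(8961 − 8559) = 257.28/402 = 0.64
a = 5889.76 − 0.64(8559) = 5889.76 − 5477.76 = 412
C = 412 + 0.64(2415) = 412 + 1545.6 = 1957.6

C = 1957.6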